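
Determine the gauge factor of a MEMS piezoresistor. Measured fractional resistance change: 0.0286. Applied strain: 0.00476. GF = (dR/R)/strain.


Step 1: Identify values.
dR/R = 0.0286, strain = 0.00476
Step 2: GF = (dR/R) / strain = 0.0286 / 0.00476
GF = 6.0


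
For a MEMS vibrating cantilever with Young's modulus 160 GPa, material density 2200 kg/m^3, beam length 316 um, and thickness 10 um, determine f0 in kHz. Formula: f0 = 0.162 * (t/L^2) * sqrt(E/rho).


Step 1: Convert units to SI.
t_SI = 10e-6 m, L_SI = 316e-6 m
Step 2: Calculate sqrt(E/rho).
sqrt(160e9 / 2200) = 8528.03 m/s
Step 3: Compute f0.
f0 = 0.162 * 10e-6 / (316e-6)^2 * 8528.03 = 138353.3 Hz = 138.35 kHz


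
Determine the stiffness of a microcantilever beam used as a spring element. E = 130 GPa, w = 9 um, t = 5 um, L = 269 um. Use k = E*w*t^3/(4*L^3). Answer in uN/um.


Step 1: Convert E to consistent units (1 GPa = 1000 uN/um^2).
E = 130 GPa = 130000 uN/um^2
Step 2: Compute t^3 = 5^3 = 125
Step 3: Compute L^3 = 269^3 = 19465109
Step 4: k = 130000 * 9 * 125 / (4 * 19465109)
k = 1.8784 uN/um


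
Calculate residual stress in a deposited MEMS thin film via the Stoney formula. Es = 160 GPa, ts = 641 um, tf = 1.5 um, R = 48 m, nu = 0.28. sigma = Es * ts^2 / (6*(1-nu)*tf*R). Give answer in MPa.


Step 1: Compute numerator: Es * ts^2 = 160 * 641^2 = 65740960 (GPa*um^2)
Step 2: Compute denominator (R in um): 6*(1-nu)*tf*R = 6*0.72*1.5*48e6 = 311040000.0 (um^2)
Step 3: sigma (GPa) = 65740960 / 311040000.0 = 2.11359e-01 GPa
Step 4: Convert to MPa (x1000): sigma = 211.4 MPa


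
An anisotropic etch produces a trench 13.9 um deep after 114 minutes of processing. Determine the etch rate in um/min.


Step 1: Etch rate = depth / time
Step 2: rate = 13.9 / 114
rate = 0.122 um/min


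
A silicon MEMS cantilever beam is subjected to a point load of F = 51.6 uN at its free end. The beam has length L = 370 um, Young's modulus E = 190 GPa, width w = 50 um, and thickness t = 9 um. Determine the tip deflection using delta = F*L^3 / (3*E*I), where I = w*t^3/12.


Step 1: Calculate the second moment of area.
I = w * t^3 / 12 = 50 * 9^3 / 12 = 3037.5 um^4
Step 2: Convert E to consistent units (1 GPa = 1000 uN/um^2).
E = 190 GPa = 190000 uN/um^2
Step 3: Calculate tip deflection.
delta = F * L^3 / (3 * E * I)
delta = 51.6 * 370^3 / (3 * 190000 * 3037.5)
delta = 1.5096 um


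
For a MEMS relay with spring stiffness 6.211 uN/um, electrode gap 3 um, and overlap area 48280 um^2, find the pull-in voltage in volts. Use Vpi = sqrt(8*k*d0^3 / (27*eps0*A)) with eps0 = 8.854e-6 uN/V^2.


Step 1: Compute numerator: 8 * k * d0^3 = 8 * 6.211 * 3^3 = 1341.576
Step 2: Compute denominator: 27 * eps0 * A = 27 * 8.854e-6 * 48280 = 11.54172
Step 3: Vpi = sqrt(1341.576 / 11.54172)
Vpi = 10.78 V


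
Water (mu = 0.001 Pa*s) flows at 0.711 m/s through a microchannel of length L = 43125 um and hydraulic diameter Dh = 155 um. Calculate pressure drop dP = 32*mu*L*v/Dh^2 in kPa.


Step 1: Convert to SI: L = 43125e-6 m, Dh = 155e-6 m
Step 2: dP = 32 * 0.001 * 43125e-6 * 0.711 / (155e-6)^2
Step 3: dP = 40839.96 Pa
Step 4: Convert to kPa: dP = 40.84 kPa


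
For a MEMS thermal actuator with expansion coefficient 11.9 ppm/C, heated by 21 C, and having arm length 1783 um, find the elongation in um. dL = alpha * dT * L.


Step 1: Convert CTE: alpha = 11.9 ppm/C = 11.9e-6 /C
Step 2: dL = 11.9e-6 * 21 * 1783
dL = 0.4456 um


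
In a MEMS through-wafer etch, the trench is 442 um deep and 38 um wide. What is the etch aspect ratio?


Step 1: AR = depth / width
Step 2: AR = 442 / 38
AR = 11.6


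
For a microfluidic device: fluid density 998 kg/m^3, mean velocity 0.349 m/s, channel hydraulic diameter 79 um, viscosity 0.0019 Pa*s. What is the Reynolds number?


Step 1: Convert Dh to meters: Dh = 79e-6 m
Step 2: Re = rho * v * Dh / mu
Re = 998 * 0.349 * 79e-6 / 0.0019
Re = 14.482


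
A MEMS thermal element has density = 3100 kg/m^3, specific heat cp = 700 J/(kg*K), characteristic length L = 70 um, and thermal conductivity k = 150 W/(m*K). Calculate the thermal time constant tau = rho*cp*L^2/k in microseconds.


Step 1: Convert L to m: L = 70e-6 m
Step 2: L^2 = (70e-6)^2 = 4.9e-09 m^2
Step 3: tau = 3100 * 700 * 4.9e-09 / 150 = 7.088667e-05 s
Step 4: Convert to microseconds (multiply by 1e6).
tau = 70.887 us


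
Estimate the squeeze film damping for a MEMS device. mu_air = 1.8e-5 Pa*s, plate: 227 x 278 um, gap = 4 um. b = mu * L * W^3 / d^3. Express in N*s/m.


Step 1: Convert to SI.
L = 227e-6 m, W = 278e-6 m, d = 4e-6 m
Step 2: W^3 = (278e-6)^3 = 2.15e-11 m^3
Step 3: d^3 = (4e-6)^3 = 6.40e-17 m^3
Step 4: b = 1.8e-5 * 227e-6 * 2.15e-11 / 6.40e-17
b = 1.37e-03 N*s/m


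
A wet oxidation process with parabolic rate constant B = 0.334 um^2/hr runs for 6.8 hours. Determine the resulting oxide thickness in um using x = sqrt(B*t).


Step 1: Compute B*t = 0.334 * 6.8 = 2.2712
Step 2: x = sqrt(2.2712)
x = 1.507 um


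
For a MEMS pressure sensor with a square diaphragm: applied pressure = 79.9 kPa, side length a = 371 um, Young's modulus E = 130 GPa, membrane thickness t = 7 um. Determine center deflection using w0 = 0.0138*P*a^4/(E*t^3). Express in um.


Step 1: Convert pressure to compatible units (E is in GPa, so P in GPa).
P = 79.9 kPa = 79.9e-6 GPa
Step 2: Compute numerator: 0.0138 * P * a^4.
a^4 = 371^4 = 18945044881
numerator = 0.0138 * 79.9e-6 * 18945044881 = 2.08892e+04
Step 3: Compute denominator: E * t^3 = 130 * 7^3 = 44590
Step 4: w0 = numerator / denominator = 2.08892e+04 / 44590 = 0.4685 um


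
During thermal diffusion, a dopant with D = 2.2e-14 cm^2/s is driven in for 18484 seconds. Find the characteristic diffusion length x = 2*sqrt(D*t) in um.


Step 1: Compute D*t = 2.2e-14 * 18484 = 4.06648e-10 cm^2
Step 2: sqrt(D*t) = 2.0166e-05 cm
Step 3: x = 2 * 2.0166e-05 cm = 4.0332e-05 cm
Step 4: Convert to um (1 cm = 1e4 um): x = 0.403 um


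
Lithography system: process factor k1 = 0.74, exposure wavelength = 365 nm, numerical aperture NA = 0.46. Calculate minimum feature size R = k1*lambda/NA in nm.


Step 1: Identify values: k1 = 0.74, lambda = 365 nm, NA = 0.46
Step 2: R = k1 * lambda / NA
R = 0.74 * 365 / 0.46
R = 587.2 nm


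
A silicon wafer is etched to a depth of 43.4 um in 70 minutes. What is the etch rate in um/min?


Step 1: Etch rate = depth / time
Step 2: rate = 43.4 / 70
rate = 0.62 um/min


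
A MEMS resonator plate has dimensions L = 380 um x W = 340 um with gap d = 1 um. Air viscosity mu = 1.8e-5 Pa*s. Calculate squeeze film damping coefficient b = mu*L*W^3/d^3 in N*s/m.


Step 1: Convert to SI.
L = 380e-6 m, W = 340e-6 m, d = 1e-6 m
Step 2: W^3 = (340e-6)^3 = 3.93e-11 m^3
Step 3: d^3 = (1e-6)^3 = 1.00e-18 m^3
Step 4: b = 1.8e-5 * 380e-6 * 3.93e-11 / 1.00e-18
b = 2.69e-01 N*s/m


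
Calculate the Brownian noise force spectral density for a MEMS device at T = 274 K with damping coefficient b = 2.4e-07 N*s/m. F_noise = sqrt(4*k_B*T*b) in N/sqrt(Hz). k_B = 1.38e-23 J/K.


Step 1: Compute 4 * k_B * T * b
= 4 * 1.38e-23 * 274 * 2.4e-07
= 3.6300e-27 N^2/Hz
Step 2: F_noise = sqrt(3.6300e-27)
F_noise = 6.02e-14 N/sqrt(Hz)


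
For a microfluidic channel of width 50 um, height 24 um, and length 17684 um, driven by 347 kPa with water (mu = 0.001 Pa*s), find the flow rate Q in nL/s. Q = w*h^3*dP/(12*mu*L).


Step 1: Convert all dimensions to SI (meters).
w = 50e-6 m, h = 24e-6 m, L = 17684e-6 m, dP = 347e3 Pa
Step 2: Q = w * h^3 * dP / (12 * mu * L)
Q = 50e-6 * (24e-6)^3 * 347e3 / (12 * 0.001 * 17684e-6) = 1.13024203e-09 m^3/s
Step 3: Convert Q from m^3/s to nL/s (1 m^3 = 1e12 nL, so multiply by 1e12).
Q = 1130.242 nL/s


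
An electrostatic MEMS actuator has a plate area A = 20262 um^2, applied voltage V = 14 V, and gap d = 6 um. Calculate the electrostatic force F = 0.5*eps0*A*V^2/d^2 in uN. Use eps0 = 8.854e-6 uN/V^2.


Step 1: Identify parameters.
eps0 = 8.854e-6 uN/V^2, A = 20262 um^2, V = 14 V, d = 6 um
Step 2: Compute V^2 = 14^2 = 196
Step 3: Compute d^2 = 6^2 = 36
Step 4: F = 0.5 * 8.854e-6 * 20262 * 196 / 36
F = 0.488 uN


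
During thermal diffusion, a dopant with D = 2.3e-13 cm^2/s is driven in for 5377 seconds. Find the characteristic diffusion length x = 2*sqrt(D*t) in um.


Step 1: Compute D*t = 2.3e-13 * 5377 = 1.23671e-09 cm^2
Step 2: sqrt(D*t) = 3.5167e-05 cm
Step 3: x = 2 * 3.5167e-05 cm = 7.0334e-05 cm
Step 4: Convert to um (1 cm = 1e4 um): x = 0.703 um


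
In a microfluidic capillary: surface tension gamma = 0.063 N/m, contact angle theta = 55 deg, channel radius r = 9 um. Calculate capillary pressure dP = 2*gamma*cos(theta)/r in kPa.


Step 1: cos(55 deg) = 0.5736
Step 2: Convert r to m: r = 9e-6 m
Step 3: dP = 2 * 0.063 * 0.5736 / 9e-6 = 8030.4 Pa
Step 4: Convert Pa to kPa (divide by 1000).
dP = 8.03 kPa


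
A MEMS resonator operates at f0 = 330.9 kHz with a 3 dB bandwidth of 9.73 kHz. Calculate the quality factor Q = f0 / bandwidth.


Step 1: Q = f0 / bandwidth
Step 2: Q = 330.9 / 9.73
Q = 34.0


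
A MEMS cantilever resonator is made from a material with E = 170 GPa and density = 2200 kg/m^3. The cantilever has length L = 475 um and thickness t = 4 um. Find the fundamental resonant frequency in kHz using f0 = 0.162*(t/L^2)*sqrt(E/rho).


Step 1: Convert units to SI.
t_SI = 4e-6 m, L_SI = 475e-6 m
Step 2: Calculate sqrt(E/rho).
sqrt(170e9 / 2200) = 8790.49 m/s
Step 3: Compute f0.
f0 = 0.162 * 4e-6 / (475e-6)^2 * 8790.49 = 25246.5 Hz = 25.25 kHz


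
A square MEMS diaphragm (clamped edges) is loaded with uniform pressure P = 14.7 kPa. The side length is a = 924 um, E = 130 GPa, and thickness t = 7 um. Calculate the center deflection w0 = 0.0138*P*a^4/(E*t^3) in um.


Step 1: Convert pressure to compatible units (E is in GPa, so P in GPa).
P = 14.7 kPa = 14.7e-6 GPa
Step 2: Compute numerator: 0.0138 * P * a^4.
a^4 = 924^4 = 728933458176
numerator = 0.0138 * 14.7e-6 * 728933458176 = 1.478714e+05
Step 3: Compute denominator: E * t^3 = 130 * 7^3 = 44590
Step 4: w0 = numerator / denominator = 1.478714e+05 / 44590 = 3.3162 um


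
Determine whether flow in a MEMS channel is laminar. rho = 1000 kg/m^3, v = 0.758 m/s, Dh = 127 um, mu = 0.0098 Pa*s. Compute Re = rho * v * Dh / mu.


Step 1: Convert Dh to meters: Dh = 127e-6 m
Step 2: Re = rho * v * Dh / mu
Re = 1000 * 0.758 * 127e-6 / 0.0098
Re = 9.823
Since Re = 9.823 is below ~2300, the flow is laminar.


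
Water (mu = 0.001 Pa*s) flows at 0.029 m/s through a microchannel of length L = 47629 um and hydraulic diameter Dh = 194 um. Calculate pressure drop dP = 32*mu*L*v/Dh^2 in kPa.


Step 1: Convert to SI: L = 47629e-6 m, Dh = 194e-6 m
Step 2: dP = 32 * 0.001 * 47629e-6 * 0.029 / (194e-6)^2
Step 3: dP = 1174.40 Pa
Step 4: Convert to kPa: dP = 1.17 kPa


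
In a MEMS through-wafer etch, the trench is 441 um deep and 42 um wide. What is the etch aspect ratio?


Step 1: AR = depth / width
Step 2: AR = 441 / 42
AR = 10.5


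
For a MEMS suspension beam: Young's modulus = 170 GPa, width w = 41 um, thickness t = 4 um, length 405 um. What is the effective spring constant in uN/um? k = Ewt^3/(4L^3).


Step 1: Convert E to consistent units (1 GPa = 1000 uN/um^2).
E = 170 GPa = 170000 uN/um^2
Step 2: Compute t^3 = 4^3 = 64
Step 3: Compute L^3 = 405^3 = 66430125
Step 4: k = 170000 * 41 * 64 / (4 * 66430125)
k = 1.6788 uN/um


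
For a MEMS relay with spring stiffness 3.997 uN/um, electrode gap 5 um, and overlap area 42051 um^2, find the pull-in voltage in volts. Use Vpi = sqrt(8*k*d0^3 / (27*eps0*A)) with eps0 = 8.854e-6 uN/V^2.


Step 1: Compute numerator: 8 * k * d0^3 = 8 * 3.997 * 5^3 = 3997.0
Step 2: Compute denominator: 27 * eps0 * A = 27 * 8.854e-6 * 42051 = 10.052628
Step 3: Vpi = sqrt(3997.0 / 10.052628)
Vpi = 19.94 V


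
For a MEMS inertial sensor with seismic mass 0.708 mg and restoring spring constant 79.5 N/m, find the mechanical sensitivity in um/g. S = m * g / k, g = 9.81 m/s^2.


Step 1: Convert mass: m = 0.708 mg = 7.08e-07 kg
Step 2: S = m * g / k = 7.08e-07 * 9.81 / 79.5
Step 3: S = 8.74e-08 m/g
Step 4: Convert to um/g: S = 0.087 um/g


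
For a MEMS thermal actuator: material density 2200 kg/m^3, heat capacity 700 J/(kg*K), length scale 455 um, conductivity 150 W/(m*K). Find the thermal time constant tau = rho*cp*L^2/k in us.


Step 1: Convert L to m: L = 455e-6 m
Step 2: L^2 = (455e-6)^2 = 2.07025e-07 m^2
Step 3: tau = 2200 * 700 * 2.07025e-07 / 150 = 2.12545667e-03 s
Step 4: Convert to microseconds (multiply by 1e6).
tau = 2125.457 us


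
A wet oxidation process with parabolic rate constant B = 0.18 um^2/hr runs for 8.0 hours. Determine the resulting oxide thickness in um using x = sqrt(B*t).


Step 1: Compute B*t = 0.18 * 8.0 = 1.44
Step 2: x = sqrt(1.44)
x = 1.2 um


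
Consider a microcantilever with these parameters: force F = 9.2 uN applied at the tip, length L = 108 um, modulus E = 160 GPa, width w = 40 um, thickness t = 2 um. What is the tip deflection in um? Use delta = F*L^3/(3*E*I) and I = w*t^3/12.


Step 1: Calculate the second moment of area.
I = w * t^3 / 12 = 40 * 2^3 / 12 = 26.6667 um^4
Step 2: Convert E to consistent units (1 GPa = 1000 uN/um^2).
E = 160 GPa = 160000 uN/um^2
Step 3: Calculate tip deflection.
delta = F * L^3 / (3 * E * I)
delta = 9.2 * 108^3 / (3 * 160000 * 26.6667)
delta = 0.9054 um


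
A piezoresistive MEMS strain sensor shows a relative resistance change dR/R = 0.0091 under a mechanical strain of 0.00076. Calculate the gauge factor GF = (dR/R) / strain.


Step 1: Identify values.
dR/R = 0.0091, strain = 0.00076
Step 2: GF = (dR/R) / strain = 0.0091 / 0.00076
GF = 12.0


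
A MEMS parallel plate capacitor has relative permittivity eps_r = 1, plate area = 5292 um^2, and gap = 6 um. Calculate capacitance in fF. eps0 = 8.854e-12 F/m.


Step 1: Convert area to m^2: A = 5292e-12 m^2
Step 2: Convert gap to m: d = 6e-6 m
Step 3: C = eps0 * eps_r * A / d
C = 8.854e-12 * 1 * 5292e-12 / 6e-6
Step 4: Convert to fF (multiply by 1e15).
C = 7.81 fF


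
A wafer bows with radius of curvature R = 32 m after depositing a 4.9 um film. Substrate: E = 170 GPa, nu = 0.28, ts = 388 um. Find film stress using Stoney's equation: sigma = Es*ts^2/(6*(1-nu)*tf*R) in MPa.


Step 1: Compute numerator: Es * ts^2 = 170 * 388^2 = 25592480 (GPa*um^2)
Step 2: Compute denominator (R in um): 6*(1-nu)*tf*R = 6*0.72*4.9*32e6 = 677376000.0 (um^2)
Step 3: sigma (GPa) = 25592480 / 677376000.0 = 3.7782e-02 GPa
Step 4: Convert to MPa (x1000): sigma = 37.8 MPa


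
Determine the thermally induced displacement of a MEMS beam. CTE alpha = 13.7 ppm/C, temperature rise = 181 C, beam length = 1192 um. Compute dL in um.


Step 1: Convert CTE: alpha = 13.7 ppm/C = 13.7e-6 /C
Step 2: dL = 13.7e-6 * 181 * 1192
dL = 2.9558 um


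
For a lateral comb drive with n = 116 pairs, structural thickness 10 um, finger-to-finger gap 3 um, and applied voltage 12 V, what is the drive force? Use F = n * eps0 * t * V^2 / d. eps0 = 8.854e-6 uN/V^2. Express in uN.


Step 1: Parameters: n=116, eps0=8.854e-6 uN/V^2, t=10 um, V=12 V, d=3 um
Step 2: V^2 = 144
Step 3: F = 116 * 8.854e-6 * 10 * 144 / 3
F = 0.493 uN


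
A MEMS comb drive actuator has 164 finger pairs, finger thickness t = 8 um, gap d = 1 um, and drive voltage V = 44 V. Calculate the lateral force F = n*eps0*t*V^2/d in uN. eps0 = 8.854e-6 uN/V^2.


Step 1: Parameters: n=164, eps0=8.854e-6 uN/V^2, t=8 um, V=44 V, d=1 um
Step 2: V^2 = 1936
Step 3: F = 164 * 8.854e-6 * 8 * 1936 / 1
F = 22.489 uN


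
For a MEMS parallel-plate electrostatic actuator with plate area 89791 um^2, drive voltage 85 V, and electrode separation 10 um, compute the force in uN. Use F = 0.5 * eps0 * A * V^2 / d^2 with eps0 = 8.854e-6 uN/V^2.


Step 1: Identify parameters.
eps0 = 8.854e-6 uN/V^2, A = 89791 um^2, V = 85 V, d = 10 um
Step 2: Compute V^2 = 85^2 = 7225
Step 3: Compute d^2 = 10^2 = 100
Step 4: F = 0.5 * 8.854e-6 * 89791 * 7225 / 100
F = 28.72 uN


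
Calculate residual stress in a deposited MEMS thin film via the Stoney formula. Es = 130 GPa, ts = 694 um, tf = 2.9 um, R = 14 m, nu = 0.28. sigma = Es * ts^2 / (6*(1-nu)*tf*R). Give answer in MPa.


Step 1: Compute numerator: Es * ts^2 = 130 * 694^2 = 62612680 (GPa*um^2)
Step 2: Compute denominator (R in um): 6*(1-nu)*tf*R = 6*0.72*2.9*14e6 = 175392000.0 (um^2)
Step 3: sigma (GPa) = 62612680 / 175392000.0 = 3.56987e-01 GPa
Step 4: Convert to MPa (x1000): sigma = 357.0 MPa


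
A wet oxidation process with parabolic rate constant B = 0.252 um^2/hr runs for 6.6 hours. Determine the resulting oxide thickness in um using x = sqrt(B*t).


Step 1: Compute B*t = 0.252 * 6.6 = 1.6632
Step 2: x = sqrt(1.6632)
x = 1.29 um


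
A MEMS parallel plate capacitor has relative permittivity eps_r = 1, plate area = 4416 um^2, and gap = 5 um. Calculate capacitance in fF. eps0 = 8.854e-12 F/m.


Step 1: Convert area to m^2: A = 4416e-12 m^2
Step 2: Convert gap to m: d = 5e-6 m
Step 3: C = eps0 * eps_r * A / d
C = 8.854e-12 * 1 * 4416e-12 / 5e-6
Step 4: Convert to fF (multiply by 1e15).
C = 7.82 fF


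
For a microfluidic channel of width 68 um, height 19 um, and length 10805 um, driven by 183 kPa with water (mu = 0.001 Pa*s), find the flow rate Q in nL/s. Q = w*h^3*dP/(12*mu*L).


Step 1: Convert all dimensions to SI (meters).
w = 68e-6 m, h = 19e-6 m, L = 10805e-6 m, dP = 183e3 Pa
Step 2: Q = w * h^3 * dP / (12 * mu * L)
Q = 68e-6 * (19e-6)^3 * 183e3 / (12 * 0.001 * 10805e-6) = 6.5828626e-10 m^3/s
Step 3: Convert Q from m^3/s to nL/s (1 m^3 = 1e12 nL, so multiply by 1e12).
Q = 658.286 nL/s


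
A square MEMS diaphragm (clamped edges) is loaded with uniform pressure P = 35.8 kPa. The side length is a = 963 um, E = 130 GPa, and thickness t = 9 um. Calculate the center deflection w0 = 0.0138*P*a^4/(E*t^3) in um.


Step 1: Convert pressure to compatible units (E is in GPa, so P in GPa).
P = 35.8 kPa = 35.8e-6 GPa
Step 2: Compute numerator: 0.0138 * P * a^4.
a^4 = 963^4 = 860013262161
numerator = 0.0138 * 35.8e-6 * 860013262161 = 4.24881e+05
Step 3: Compute denominator: E * t^3 = 130 * 9^3 = 94770
Step 4: w0 = numerator / denominator = 4.24881e+05 / 94770 = 4.4833 um


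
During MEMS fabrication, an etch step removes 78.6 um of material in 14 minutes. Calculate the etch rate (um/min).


Step 1: Etch rate = depth / time
Step 2: rate = 78.6 / 14
rate = 5.614 um/min


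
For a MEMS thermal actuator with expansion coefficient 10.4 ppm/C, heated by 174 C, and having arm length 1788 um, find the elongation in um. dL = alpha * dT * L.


Step 1: Convert CTE: alpha = 10.4 ppm/C = 10.4e-6 /C
Step 2: dL = 10.4e-6 * 174 * 1788
dL = 3.2356 um


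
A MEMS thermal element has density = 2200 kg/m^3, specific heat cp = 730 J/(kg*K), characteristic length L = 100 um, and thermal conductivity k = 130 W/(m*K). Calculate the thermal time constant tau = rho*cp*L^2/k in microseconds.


Step 1: Convert L to m: L = 100e-6 m
Step 2: L^2 = (100e-6)^2 = 1e-08 m^2
Step 3: tau = 2200 * 730 * 1e-08 / 130 = 1.2353846e-04 s
Step 4: Convert to microseconds (multiply by 1e6).
tau = 123.538 us


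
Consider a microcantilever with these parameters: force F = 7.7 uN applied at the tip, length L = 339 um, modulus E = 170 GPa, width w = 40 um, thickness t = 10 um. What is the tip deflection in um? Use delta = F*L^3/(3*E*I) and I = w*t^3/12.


Step 1: Calculate the second moment of area.
I = w * t^3 / 12 = 40 * 10^3 / 12 = 3333.3333 um^4
Step 2: Convert E to consistent units (1 GPa = 1000 uN/um^2).
E = 170 GPa = 170000 uN/um^2
Step 3: Calculate tip deflection.
delta = F * L^3 / (3 * E * I)
delta = 7.7 * 339^3 / (3 * 170000 * 3333.3333)
delta = 0.1765 um


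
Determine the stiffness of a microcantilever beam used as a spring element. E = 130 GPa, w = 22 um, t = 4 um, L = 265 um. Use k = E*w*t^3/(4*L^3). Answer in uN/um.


Step 1: Convert E to consistent units (1 GPa = 1000 uN/um^2).
E = 130 GPa = 130000 uN/um^2
Step 2: Compute t^3 = 4^3 = 64
Step 3: Compute L^3 = 265^3 = 18609625
Step 4: k = 130000 * 22 * 64 / (4 * 18609625)
k = 2.4589 uN/um


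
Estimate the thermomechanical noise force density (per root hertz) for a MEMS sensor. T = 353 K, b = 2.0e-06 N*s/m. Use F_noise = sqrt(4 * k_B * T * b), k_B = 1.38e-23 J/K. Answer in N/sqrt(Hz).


Step 1: Compute 4 * k_B * T * b
= 4 * 1.38e-23 * 353 * 2.0e-06
= 3.8971e-26 N^2/Hz
Step 2: F_noise = sqrt(3.8971e-26)
F_noise = 1.97e-13 N/sqrt(Hz)


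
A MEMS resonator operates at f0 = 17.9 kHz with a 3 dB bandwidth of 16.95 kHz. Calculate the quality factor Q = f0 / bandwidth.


Step 1: Q = f0 / bandwidth
Step 2: Q = 17.9 / 16.95
Q = 1.1


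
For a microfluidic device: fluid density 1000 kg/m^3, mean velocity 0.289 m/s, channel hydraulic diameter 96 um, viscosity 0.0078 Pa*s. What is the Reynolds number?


Step 1: Convert Dh to meters: Dh = 96e-6 m
Step 2: Re = rho * v * Dh / mu
Re = 1000 * 0.289 * 96e-6 / 0.0078
Re = 3.557


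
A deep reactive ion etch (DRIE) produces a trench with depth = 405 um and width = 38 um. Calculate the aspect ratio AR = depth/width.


Step 1: AR = depth / width
Step 2: AR = 405 / 38
AR = 10.7


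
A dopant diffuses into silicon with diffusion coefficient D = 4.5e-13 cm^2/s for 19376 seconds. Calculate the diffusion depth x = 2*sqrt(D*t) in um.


Step 1: Compute D*t = 4.5e-13 * 19376 = 8.7192e-09 cm^2
Step 2: sqrt(D*t) = 9.33767e-05 cm
Step 3: x = 2 * 9.33767e-05 cm = 1.867534e-04 cm
Step 4: Convert to um (1 cm = 1e4 um): x = 1.868 um


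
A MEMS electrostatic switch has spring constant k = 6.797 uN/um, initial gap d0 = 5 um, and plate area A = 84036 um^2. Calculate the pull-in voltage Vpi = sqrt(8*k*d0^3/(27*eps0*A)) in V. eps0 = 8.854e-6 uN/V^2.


Step 1: Compute numerator: 8 * k * d0^3 = 8 * 6.797 * 5^3 = 6797.0
Step 2: Compute denominator: 27 * eps0 * A = 27 * 8.854e-6 * 84036 = 20.089478
Step 3: Vpi = sqrt(6797.0 / 20.089478)
Vpi = 18.39 V


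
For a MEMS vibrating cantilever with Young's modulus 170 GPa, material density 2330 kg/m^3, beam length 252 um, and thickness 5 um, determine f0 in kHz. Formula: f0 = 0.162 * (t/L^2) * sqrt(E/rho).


Step 1: Convert units to SI.
t_SI = 5e-6 m, L_SI = 252e-6 m
Step 2: Calculate sqrt(E/rho).
sqrt(170e9 / 2330) = 8541.74 m/s
Step 3: Compute f0.
f0 = 0.162 * 5e-6 / (252e-6)^2 * 8541.74 = 108950.8 Hz = 108.95 kHz


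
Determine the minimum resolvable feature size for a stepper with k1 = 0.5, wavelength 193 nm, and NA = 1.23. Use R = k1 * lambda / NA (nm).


Step 1: Identify values: k1 = 0.5, lambda = 193 nm, NA = 1.23
Step 2: R = k1 * lambda / NA
R = 0.5 * 193 / 1.23
R = 78.5 nm


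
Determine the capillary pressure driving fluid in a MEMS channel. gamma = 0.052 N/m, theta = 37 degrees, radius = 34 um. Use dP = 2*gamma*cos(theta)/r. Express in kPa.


Step 1: cos(37 deg) = 0.7986
Step 2: Convert r to m: r = 34e-6 m
Step 3: dP = 2 * 0.052 * 0.7986 / 34e-6 = 2442.8 Pa
Step 4: Convert Pa to kPa (divide by 1000).
dP = 2.44 kPa


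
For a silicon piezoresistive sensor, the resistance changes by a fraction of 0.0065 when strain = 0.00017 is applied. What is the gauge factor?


Step 1: Identify values.
dR/R = 0.0065, strain = 0.00017
Step 2: GF = (dR/R) / strain = 0.0065 / 0.00017
GF = 38.2


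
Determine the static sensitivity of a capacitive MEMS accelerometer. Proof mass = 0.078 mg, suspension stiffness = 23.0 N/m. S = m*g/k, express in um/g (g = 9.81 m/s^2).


Step 1: Convert mass: m = 0.078 mg = 7.80e-08 kg
Step 2: S = m * g / k = 7.80e-08 * 9.81 / 23.0
Step 3: S = 3.33e-08 m/g
Step 4: Convert to um/g: S = 0.033 um/g


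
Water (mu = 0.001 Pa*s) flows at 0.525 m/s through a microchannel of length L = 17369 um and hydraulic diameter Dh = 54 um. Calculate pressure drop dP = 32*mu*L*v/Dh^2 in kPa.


Step 1: Convert to SI: L = 17369e-6 m, Dh = 54e-6 m
Step 2: dP = 32 * 0.001 * 17369e-6 * 0.525 / (54e-6)^2
Step 3: dP = 100068.31 Pa
Step 4: Convert to kPa: dP = 100.07 kPa


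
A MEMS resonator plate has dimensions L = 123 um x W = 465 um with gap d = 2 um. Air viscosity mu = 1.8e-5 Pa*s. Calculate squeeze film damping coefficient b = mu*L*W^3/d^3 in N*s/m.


Step 1: Convert to SI.
L = 123e-6 m, W = 465e-6 m, d = 2e-6 m
Step 2: W^3 = (465e-6)^3 = 1.01e-10 m^3
Step 3: d^3 = (2e-6)^3 = 8.00e-18 m^3
Step 4: b = 1.8e-5 * 123e-6 * 1.01e-10 / 8.00e-18
b = 2.78e-02 N*s/m


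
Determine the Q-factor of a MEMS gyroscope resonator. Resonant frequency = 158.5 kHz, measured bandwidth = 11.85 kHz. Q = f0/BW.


Step 1: Q = f0 / bandwidth
Step 2: Q = 158.5 / 11.85
Q = 13.4


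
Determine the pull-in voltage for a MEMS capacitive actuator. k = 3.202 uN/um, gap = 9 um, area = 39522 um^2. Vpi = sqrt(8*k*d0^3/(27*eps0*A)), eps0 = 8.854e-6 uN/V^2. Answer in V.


Step 1: Compute numerator: 8 * k * d0^3 = 8 * 3.202 * 9^3 = 18674.064
Step 2: Compute denominator: 27 * eps0 * A = 27 * 8.854e-6 * 39522 = 9.44805
Step 3: Vpi = sqrt(18674.064 / 9.44805)
Vpi = 44.46 V


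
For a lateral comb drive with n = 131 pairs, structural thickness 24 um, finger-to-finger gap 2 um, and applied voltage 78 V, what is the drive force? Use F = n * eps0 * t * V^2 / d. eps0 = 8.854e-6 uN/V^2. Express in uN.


Step 1: Parameters: n=131, eps0=8.854e-6 uN/V^2, t=24 um, V=78 V, d=2 um
Step 2: V^2 = 6084
Step 3: F = 131 * 8.854e-6 * 24 * 6084 / 2
F = 84.68 uN


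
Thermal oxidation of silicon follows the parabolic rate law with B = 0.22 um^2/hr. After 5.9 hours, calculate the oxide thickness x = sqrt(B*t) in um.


Step 1: Compute B*t = 0.22 * 5.9 = 1.298
Step 2: x = sqrt(1.298)
x = 1.139 um


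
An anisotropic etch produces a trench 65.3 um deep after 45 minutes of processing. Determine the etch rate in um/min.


Step 1: Etch rate = depth / time
Step 2: rate = 65.3 / 45
rate = 1.451 um/min


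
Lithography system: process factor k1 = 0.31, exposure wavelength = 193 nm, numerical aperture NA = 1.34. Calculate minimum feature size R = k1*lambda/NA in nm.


Step 1: Identify values: k1 = 0.31, lambda = 193 nm, NA = 1.34
Step 2: R = k1 * lambda / NA
R = 0.31 * 193 / 1.34
R = 44.6 nm


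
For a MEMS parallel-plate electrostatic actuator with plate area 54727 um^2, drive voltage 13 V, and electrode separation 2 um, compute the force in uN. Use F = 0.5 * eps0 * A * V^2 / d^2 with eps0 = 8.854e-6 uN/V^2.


Step 1: Identify parameters.
eps0 = 8.854e-6 uN/V^2, A = 54727 um^2, V = 13 V, d = 2 um
Step 2: Compute V^2 = 13^2 = 169
Step 3: Compute d^2 = 2^2 = 4
Step 4: F = 0.5 * 8.854e-6 * 54727 * 169 / 4
F = 10.236 uN


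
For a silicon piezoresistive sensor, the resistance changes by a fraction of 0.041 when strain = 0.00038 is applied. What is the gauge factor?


Step 1: Identify values.
dR/R = 0.041, strain = 0.00038
Step 2: GF = (dR/R) / strain = 0.041 / 0.00038
GF = 107.9


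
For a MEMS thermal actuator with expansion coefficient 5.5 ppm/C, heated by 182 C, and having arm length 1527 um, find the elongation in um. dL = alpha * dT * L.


Step 1: Convert CTE: alpha = 5.5 ppm/C = 5.5e-6 /C
Step 2: dL = 5.5e-6 * 182 * 1527
dL = 1.5285 um


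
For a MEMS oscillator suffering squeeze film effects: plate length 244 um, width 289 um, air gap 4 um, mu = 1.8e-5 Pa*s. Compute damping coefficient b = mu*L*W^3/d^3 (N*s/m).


Step 1: Convert to SI.
L = 244e-6 m, W = 289e-6 m, d = 4e-6 m
Step 2: W^3 = (289e-6)^3 = 2.41e-11 m^3
Step 3: d^3 = (4e-6)^3 = 6.40e-17 m^3
Step 4: b = 1.8e-5 * 244e-6 * 2.41e-11 / 6.40e-17
b = 1.66e-03 N*s/m


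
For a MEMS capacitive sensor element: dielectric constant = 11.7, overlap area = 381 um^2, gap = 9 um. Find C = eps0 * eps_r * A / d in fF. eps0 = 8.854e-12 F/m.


Step 1: Convert area to m^2: A = 381e-12 m^2
Step 2: Convert gap to m: d = 9e-6 m
Step 3: C = eps0 * eps_r * A / d
C = 8.854e-12 * 11.7 * 381e-12 / 9e-6
Step 4: Convert to fF (multiply by 1e15).
C = 4.39 fF


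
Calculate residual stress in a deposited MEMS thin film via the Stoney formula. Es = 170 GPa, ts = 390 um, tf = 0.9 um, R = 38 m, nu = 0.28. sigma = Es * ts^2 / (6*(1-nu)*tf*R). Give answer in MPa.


Step 1: Compute numerator: Es * ts^2 = 170 * 390^2 = 25857000 (GPa*um^2)
Step 2: Compute denominator (R in um): 6*(1-nu)*tf*R = 6*0.72*0.9*38e6 = 147744000.0 (um^2)
Step 3: sigma (GPa) = 25857000 / 147744000.0 = 1.75012e-01 GPa
Step 4: Convert to MPa (x1000): sigma = 175.0 MPa


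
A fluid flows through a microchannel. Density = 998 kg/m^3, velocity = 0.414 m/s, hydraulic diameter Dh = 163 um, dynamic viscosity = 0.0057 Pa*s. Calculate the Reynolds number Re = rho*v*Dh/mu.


Step 1: Convert Dh to meters: Dh = 163e-6 m
Step 2: Re = rho * v * Dh / mu
Re = 998 * 0.414 * 163e-6 / 0.0057
Re = 11.815


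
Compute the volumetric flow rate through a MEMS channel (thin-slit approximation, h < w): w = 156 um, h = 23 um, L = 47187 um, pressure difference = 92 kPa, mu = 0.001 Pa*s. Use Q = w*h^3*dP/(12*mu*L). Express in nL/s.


Step 1: Convert all dimensions to SI (meters).
w = 156e-6 m, h = 23e-6 m, L = 47187e-6 m, dP = 92e3 Pa
Step 2: Q = w * h^3 * dP / (12 * mu * L)
Q = 156e-6 * (23e-6)^3 * 92e3 / (12 * 0.001 * 47187e-6) = 3.0838434e-10 m^3/s
Step 3: Convert Q from m^3/s to nL/s (1 m^3 = 1e12 nL, so multiply by 1e12).
Q = 308.384 nL/s


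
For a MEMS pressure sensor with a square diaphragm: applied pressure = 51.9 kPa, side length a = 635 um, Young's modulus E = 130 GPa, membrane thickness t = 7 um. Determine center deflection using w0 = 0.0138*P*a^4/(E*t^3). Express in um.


Step 1: Convert pressure to compatible units (E is in GPa, so P in GPa).
P = 51.9 kPa = 51.9e-6 GPa
Step 2: Compute numerator: 0.0138 * P * a^4.
a^4 = 635^4 = 162590400625
numerator = 0.0138 * 51.9e-6 * 162590400625 = 1.164505e+05
Step 3: Compute denominator: E * t^3 = 130 * 7^3 = 44590
Step 4: w0 = numerator / denominator = 1.164505e+05 / 44590 = 2.6116 um


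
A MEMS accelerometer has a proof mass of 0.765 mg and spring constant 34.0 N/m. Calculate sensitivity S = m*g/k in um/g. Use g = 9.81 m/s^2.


Step 1: Convert mass: m = 0.765 mg = 7.65e-07 kg
Step 2: S = m * g / k = 7.65e-07 * 9.81 / 34.0
Step 3: S = 2.21e-07 m/g
Step 4: Convert to um/g: S = 0.221 um/g


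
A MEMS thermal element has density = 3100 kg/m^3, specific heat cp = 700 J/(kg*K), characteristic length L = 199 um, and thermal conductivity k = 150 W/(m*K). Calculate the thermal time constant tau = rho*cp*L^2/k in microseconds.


Step 1: Convert L to m: L = 199e-6 m
Step 2: L^2 = (199e-6)^2 = 3.9601e-08 m^2
Step 3: tau = 3100 * 700 * 3.9601e-08 / 150 = 5.7289447e-04 s
Step 4: Convert to microseconds (multiply by 1e6).
tau = 572.894 us


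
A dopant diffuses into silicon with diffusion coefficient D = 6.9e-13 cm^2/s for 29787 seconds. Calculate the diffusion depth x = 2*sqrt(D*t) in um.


Step 1: Compute D*t = 6.9e-13 * 29787 = 2.055303e-08 cm^2
Step 2: sqrt(D*t) = 1.43363e-04 cm
Step 3: x = 2 * 1.43363e-04 cm = 2.86726e-04 cm
Step 4: Convert to um (1 cm = 1e4 um): x = 2.867 um


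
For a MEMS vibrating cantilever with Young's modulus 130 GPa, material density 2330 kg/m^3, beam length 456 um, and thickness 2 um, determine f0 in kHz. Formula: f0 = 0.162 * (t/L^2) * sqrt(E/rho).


Step 1: Convert units to SI.
t_SI = 2e-6 m, L_SI = 456e-6 m
Step 2: Calculate sqrt(E/rho).
sqrt(130e9 / 2330) = 7469.54 m/s
Step 3: Compute f0.
f0 = 0.162 * 2e-6 / (456e-6)^2 * 7469.54 = 11638.8 Hz = 11.64 kHz


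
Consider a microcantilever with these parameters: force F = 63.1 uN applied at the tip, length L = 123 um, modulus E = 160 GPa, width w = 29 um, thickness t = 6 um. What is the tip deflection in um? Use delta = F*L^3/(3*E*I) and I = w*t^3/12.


Step 1: Calculate the second moment of area.
I = w * t^3 / 12 = 29 * 6^3 / 12 = 522.0 um^4
Step 2: Convert E to consistent units (1 GPa = 1000 uN/um^2).
E = 160 GPa = 160000 uN/um^2
Step 3: Calculate tip deflection.
delta = F * L^3 / (3 * E * I)
delta = 63.1 * 123^3 / (3 * 160000 * 522.0)
delta = 0.4686 um


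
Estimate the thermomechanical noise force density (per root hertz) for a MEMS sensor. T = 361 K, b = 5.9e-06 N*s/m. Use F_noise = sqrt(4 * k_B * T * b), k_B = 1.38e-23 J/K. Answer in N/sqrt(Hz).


Step 1: Compute 4 * k_B * T * b
= 4 * 1.38e-23 * 361 * 5.9e-06
= 1.1757e-25 N^2/Hz
Step 2: F_noise = sqrt(1.1757e-25)
F_noise = 3.43e-13 N/sqrt(Hz)


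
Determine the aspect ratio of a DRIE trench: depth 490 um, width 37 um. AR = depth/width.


Step 1: AR = depth / width
Step 2: AR = 490 / 37
AR = 13.2


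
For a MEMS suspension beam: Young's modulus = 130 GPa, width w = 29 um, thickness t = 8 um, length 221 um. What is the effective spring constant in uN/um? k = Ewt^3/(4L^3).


Step 1: Convert E to consistent units (1 GPa = 1000 uN/um^2).
E = 130 GPa = 130000 uN/um^2
Step 2: Compute t^3 = 8^3 = 512
Step 3: Compute L^3 = 221^3 = 10793861
Step 4: k = 130000 * 29 * 512 / (4 * 10793861)
k = 44.7069 uN/um


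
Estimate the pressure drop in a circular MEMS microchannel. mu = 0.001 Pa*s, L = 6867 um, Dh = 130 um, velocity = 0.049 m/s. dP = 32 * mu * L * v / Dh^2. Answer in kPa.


Step 1: Convert to SI: L = 6867e-6 m, Dh = 130e-6 m
Step 2: dP = 32 * 0.001 * 6867e-6 * 0.049 / (130e-6)^2
Step 3: dP = 637.13 Pa
Step 4: Convert to kPa: dP = 0.64 kPa


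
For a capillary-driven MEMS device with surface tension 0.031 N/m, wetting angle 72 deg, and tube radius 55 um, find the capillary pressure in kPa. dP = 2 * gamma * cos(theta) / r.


Step 1: cos(72 deg) = 0.309
Step 2: Convert r to m: r = 55e-6 m
Step 3: dP = 2 * 0.031 * 0.309 / 55e-6 = 348.3 Pa
Step 4: Convert Pa to kPa (divide by 1000).
dP = 0.35 kPa


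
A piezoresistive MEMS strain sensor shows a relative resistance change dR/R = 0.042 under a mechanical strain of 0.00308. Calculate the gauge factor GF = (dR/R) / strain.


Step 1: Identify values.
dR/R = 0.042, strain = 0.00308
Step 2: GF = (dR/R) / strain = 0.042 / 0.00308
GF = 13.6


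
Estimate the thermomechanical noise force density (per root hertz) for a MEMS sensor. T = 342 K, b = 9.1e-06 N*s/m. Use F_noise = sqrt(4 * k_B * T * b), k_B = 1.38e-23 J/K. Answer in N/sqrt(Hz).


Step 1: Compute 4 * k_B * T * b
= 4 * 1.38e-23 * 342 * 9.1e-06
= 1.7179e-25 N^2/Hz
Step 2: F_noise = sqrt(1.7179e-25)
F_noise = 4.14e-13 N/sqrt(Hz)


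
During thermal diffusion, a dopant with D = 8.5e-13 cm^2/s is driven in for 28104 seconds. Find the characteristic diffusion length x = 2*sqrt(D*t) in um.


Step 1: Compute D*t = 8.5e-13 * 28104 = 2.38884e-08 cm^2
Step 2: sqrt(D*t) = 1.54559e-04 cm
Step 3: x = 2 * 1.54559e-04 cm = 3.09118e-04 cm
Step 4: Convert to um (1 cm = 1e4 um): x = 3.091 um


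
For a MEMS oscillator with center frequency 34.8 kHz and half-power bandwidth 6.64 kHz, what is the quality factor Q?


Step 1: Q = f0 / bandwidth
Step 2: Q = 34.8 / 6.64
Q = 5.2


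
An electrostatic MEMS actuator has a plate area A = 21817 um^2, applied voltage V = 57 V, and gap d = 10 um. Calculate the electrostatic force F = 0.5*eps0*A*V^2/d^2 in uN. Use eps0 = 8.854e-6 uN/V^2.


Step 1: Identify parameters.
eps0 = 8.854e-6 uN/V^2, A = 21817 um^2, V = 57 V, d = 10 um
Step 2: Compute V^2 = 57^2 = 3249
Step 3: Compute d^2 = 10^2 = 100
Step 4: F = 0.5 * 8.854e-6 * 21817 * 3249 / 100
F = 3.138 uN


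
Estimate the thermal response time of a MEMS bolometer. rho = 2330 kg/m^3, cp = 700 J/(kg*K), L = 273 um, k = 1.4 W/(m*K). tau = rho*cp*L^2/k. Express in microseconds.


Step 1: Convert L to m: L = 273e-6 m
Step 2: L^2 = (273e-6)^2 = 7.4529e-08 m^2
Step 3: tau = 2330 * 700 * 7.4529e-08 / 1.4 = 8.6826285e-02 s
Step 4: Convert to microseconds (multiply by 1e6).
tau = 86826.285 us


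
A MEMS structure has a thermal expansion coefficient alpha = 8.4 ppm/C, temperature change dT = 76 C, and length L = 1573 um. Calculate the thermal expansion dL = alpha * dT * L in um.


Step 1: Convert CTE: alpha = 8.4 ppm/C = 8.4e-6 /C
Step 2: dL = 8.4e-6 * 76 * 1573
dL = 1.0042 um


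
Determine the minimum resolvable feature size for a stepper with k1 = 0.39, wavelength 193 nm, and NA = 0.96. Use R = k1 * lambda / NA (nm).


Step 1: Identify values: k1 = 0.39, lambda = 193 nm, NA = 0.96
Step 2: R = k1 * lambda / NA
R = 0.39 * 193 / 0.96
R = 78.4 nm


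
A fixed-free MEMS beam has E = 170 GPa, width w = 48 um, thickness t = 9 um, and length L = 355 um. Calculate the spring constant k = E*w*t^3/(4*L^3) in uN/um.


Step 1: Convert E to consistent units (1 GPa = 1000 uN/um^2).
E = 170 GPa = 170000 uN/um^2
Step 2: Compute t^3 = 9^3 = 729
Step 3: Compute L^3 = 355^3 = 44738875
Step 4: k = 170000 * 48 * 729 / (4 * 44738875)
k = 33.2409 uN/um


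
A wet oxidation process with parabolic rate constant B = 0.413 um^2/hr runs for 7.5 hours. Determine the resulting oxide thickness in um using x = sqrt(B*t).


Step 1: Compute B*t = 0.413 * 7.5 = 3.0975
Step 2: x = sqrt(3.0975)
x = 1.76 um


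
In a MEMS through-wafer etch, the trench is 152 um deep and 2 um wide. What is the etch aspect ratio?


Step 1: AR = depth / width
Step 2: AR = 152 / 2
AR = 76.0


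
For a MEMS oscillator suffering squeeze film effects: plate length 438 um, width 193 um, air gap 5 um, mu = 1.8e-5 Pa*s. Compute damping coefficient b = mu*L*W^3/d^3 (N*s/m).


Step 1: Convert to SI.
L = 438e-6 m, W = 193e-6 m, d = 5e-6 m
Step 2: W^3 = (193e-6)^3 = 7.19e-12 m^3
Step 3: d^3 = (5e-6)^3 = 1.25e-16 m^3
Step 4: b = 1.8e-5 * 438e-6 * 7.19e-12 / 1.25e-16
b = 4.53e-04 N*s/m


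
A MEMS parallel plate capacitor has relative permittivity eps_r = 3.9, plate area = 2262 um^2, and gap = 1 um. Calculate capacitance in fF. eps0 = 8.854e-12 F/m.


Step 1: Convert area to m^2: A = 2262e-12 m^2
Step 2: Convert gap to m: d = 1e-6 m
Step 3: C = eps0 * eps_r * A / d
C = 8.854e-12 * 3.9 * 2262e-12 / 1e-6
Step 4: Convert to fF (multiply by 1e15).
C = 78.11 fF


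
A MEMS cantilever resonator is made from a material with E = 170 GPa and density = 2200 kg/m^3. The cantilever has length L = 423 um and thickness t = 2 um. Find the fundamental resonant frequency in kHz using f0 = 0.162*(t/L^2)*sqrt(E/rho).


Step 1: Convert units to SI.
t_SI = 2e-6 m, L_SI = 423e-6 m
Step 2: Calculate sqrt(E/rho).
sqrt(170e9 / 2200) = 8790.49 m/s
Step 3: Compute f0.
f0 = 0.162 * 2e-6 / (423e-6)^2 * 8790.49 = 15917.6 Hz = 15.92 kHz


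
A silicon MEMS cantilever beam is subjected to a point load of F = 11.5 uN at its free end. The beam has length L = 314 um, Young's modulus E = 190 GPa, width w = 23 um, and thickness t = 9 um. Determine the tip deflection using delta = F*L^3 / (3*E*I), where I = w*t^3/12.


Step 1: Calculate the second moment of area.
I = w * t^3 / 12 = 23 * 9^3 / 12 = 1397.25 um^4
Step 2: Convert E to consistent units (1 GPa = 1000 uN/um^2).
E = 190 GPa = 190000 uN/um^2
Step 3: Calculate tip deflection.
delta = F * L^3 / (3 * E * I)
delta = 11.5 * 314^3 / (3 * 190000 * 1397.25)
delta = 0.447 um


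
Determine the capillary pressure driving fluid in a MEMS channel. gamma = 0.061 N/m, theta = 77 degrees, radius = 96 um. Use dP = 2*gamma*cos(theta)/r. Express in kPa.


Step 1: cos(77 deg) = 0.225
Step 2: Convert r to m: r = 96e-6 m
Step 3: dP = 2 * 0.061 * 0.225 / 96e-6 = 285.9 Pa
Step 4: Convert Pa to kPa (divide by 1000).
dP = 0.29 kPa


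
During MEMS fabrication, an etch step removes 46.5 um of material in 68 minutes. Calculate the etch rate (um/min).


Step 1: Etch rate = depth / time
Step 2: rate = 46.5 / 68
rate = 0.684 um/min


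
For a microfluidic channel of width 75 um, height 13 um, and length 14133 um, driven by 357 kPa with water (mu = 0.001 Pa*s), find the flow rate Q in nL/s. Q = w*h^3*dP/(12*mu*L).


Step 1: Convert all dimensions to SI (meters).
w = 75e-6 m, h = 13e-6 m, L = 14133e-6 m, dP = 357e3 Pa
Step 2: Q = w * h^3 * dP / (12 * mu * L)
Q = 75e-6 * (13e-6)^3 * 357e3 / (12 * 0.001 * 14133e-6) = 3.4685178e-10 m^3/s
Step 3: Convert Q from m^3/s to nL/s (1 m^3 = 1e12 nL, so multiply by 1e12).
Q = 346.852 nL/s


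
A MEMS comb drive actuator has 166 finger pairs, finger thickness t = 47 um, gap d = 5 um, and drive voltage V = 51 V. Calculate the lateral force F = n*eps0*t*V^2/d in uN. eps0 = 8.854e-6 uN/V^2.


Step 1: Parameters: n=166, eps0=8.854e-6 uN/V^2, t=47 um, V=51 V, d=5 um
Step 2: V^2 = 2601
Step 3: F = 166 * 8.854e-6 * 47 * 2601 / 5
F = 35.935 uN
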